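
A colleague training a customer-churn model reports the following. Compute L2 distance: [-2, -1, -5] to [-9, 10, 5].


d = √((-2+ 9)² + (-1-10)² + (-5-5)²)
  = √(49 + 121 + 100)
  = √270 = 16.4317

16.4317


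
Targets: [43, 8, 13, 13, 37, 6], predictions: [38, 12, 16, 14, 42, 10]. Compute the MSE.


Squared errors: (43-38)²=25, (8-12)²=16, (13-16)²=9, (13-14)²=1, (37-42)²=25, (6-10)²=16
Sum = 92
MSE = 92/6 = 46/3

46/3


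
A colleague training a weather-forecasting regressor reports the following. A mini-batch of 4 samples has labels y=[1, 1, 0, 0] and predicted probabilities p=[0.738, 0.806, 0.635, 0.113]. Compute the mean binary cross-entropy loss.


L[0] = -ln(0.738) = 0.3038
L[1] = -ln(0.806) = 0.2157
L[2] = -ln(1-0.635) = -ln(0.365) = 1.0079
L[3] = -ln(1-0.113) = -ln(0.887) = 0.1199
mean = (0.3038 + 0.2157 + 1.0079 + 0.1199)/4 = 0.4118

0.4118


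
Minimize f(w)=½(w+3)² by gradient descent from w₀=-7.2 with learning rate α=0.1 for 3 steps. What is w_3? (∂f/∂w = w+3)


step 1: grad = -7.2+3 = -4.2; w = -7.2 - 0.1·(-4.2) = -6.78
step 2: grad = -6.78+3 = -3.78; w = -6.78 - 0.1·(-3.78) = -6.402
step 3: grad = -6.402+3 = -3.402; w = -6.402 - 0.1·(-3.402) = -6.0618

-6.0618


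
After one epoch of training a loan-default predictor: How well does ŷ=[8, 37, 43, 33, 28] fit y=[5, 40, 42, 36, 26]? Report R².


ȳ = 29.8
SS_res = Σ(y-ŷ)² = 32
SS_tot = Σ(y-ȳ)² = 920.8
R² = 1 - SS_res/SS_tot = 1 - 0.0348 = 0.9652

0.9652


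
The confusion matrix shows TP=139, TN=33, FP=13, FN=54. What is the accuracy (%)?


Accuracy = (TP+TN)/(TP+TN+FP+FN)
= (139+33)/(239)
= 172/239 = 71.97%

71.97%


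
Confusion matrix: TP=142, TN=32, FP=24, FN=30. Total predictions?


Total = TP + TN + FP + FN
= 142 + 32 + 24 + 30
= 228
(Predicted positive: 166, predicted negative: 62)

228


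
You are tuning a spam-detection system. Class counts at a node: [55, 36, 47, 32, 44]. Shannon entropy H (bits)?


Probabilities: [55/214, 36/214, 47/214, 32/214, 44/214] ≈ [0.257, 0.1682, 0.2196, 0.1495, 0.2056]
H = -((55/214)·log₂(55/214) + (36/214)·log₂(36/214) + (47/214)·log₂(47/214) + (32/214)·log₂(32/214) + (44/214)·log₂(44/214))
  = 2.2958 bits

2.2958 bits


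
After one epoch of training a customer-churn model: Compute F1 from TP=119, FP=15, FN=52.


Precision = 119/134 = 0.8881
Recall = 119/171 = 0.6959
F1 = 2·P·R/(P+R) = 2·TP/(2·TP+FP+FN) = 238/(238+15+52) = 238/305 = 0.7803

0.7803


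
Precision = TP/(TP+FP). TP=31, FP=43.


Precision = TP/(TP+FP)
= 31/(31+43)
= 31/74 = 41.89%

41.89%


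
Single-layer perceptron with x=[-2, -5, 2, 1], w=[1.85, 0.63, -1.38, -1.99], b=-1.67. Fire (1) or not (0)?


z = (-2)·(1.85) + (-5)·(0.63) + (2)·(-1.38) + (1)·(-1.99) - 1.67
  = -13.27
step(z) = 0 (z<0)

0


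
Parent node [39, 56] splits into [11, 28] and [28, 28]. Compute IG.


Parent = [39, 56], H_parent = 0.9768
H_left = 0.8582 (n=39), H_right = 1 (n=56)
H_children = (39/95)·0.8582 + (56/95)·1 = 0.9418
IG = 0.9768 - 0.9418 = 0.035

0.035


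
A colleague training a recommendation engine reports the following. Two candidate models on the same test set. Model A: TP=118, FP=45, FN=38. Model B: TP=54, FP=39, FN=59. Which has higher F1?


Model A: P=118/163=0.7239, R=118/156=0.7564, F1=2PR/(P+R)=2TP/(2TP+FP+FN)=236/319=0.7398
Model B: P=54/93=0.5806, R=54/113=0.4779, F1=2PR/(P+R)=2TP/(2TP+FP+FN)=108/206=0.5243
0.7398 > 0.5243 → Model A

Model A


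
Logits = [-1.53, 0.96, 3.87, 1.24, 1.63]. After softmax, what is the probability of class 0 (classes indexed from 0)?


Exponentials: e^-1.53=0.2165, e^0.96=2.6117, e^3.87=47.9424, e^1.24=3.4556, e^1.63=5.1039
Sum = 59.3301
Softmax = [0.0036, 0.044, 0.8081, 0.0582, 0.086]
p[0] = 0.2165/59.3301 = 0.0036

0.0036


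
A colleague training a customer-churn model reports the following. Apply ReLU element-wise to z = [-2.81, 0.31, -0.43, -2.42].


ReLU(-2.81) = max(0, -2.81) = 0.0
ReLU(0.31) = max(0, 0.31) = 0.31
ReLU(-0.43) = max(0, -0.43) = 0.0
ReLU(-2.42) = max(0, -2.42) = 0.0
result = [0.0, 0.31, 0.0, 0.0]

[0.0, 0.31, 0.0, 0.0]


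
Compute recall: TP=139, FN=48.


Recall = TP/(TP+FN)
= 139/(139+48)
= 139/187 = 74.33%

74.33%


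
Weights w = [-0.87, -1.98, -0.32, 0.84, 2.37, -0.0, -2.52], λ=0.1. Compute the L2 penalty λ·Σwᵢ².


‖w‖₂² = (-0.87)² + (-1.98)² + (-0.32)² + (0.84)² + (2.37)² + (-0.0)² + (-2.52)²
     = 0.7569 + 3.9204 + 0.1024 + 0.7056 + 5.6169 + 0 + 6.3504
     = 17.4526
λ·‖w‖₂² = 0.1·17.4526 = 1.74526

1.74526


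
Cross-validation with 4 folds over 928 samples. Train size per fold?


Fold size = 928/4 = 232
Training per fold = 928 - 232 = 696

696


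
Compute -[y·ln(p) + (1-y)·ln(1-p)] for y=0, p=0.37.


BCE = -[y·ln(p) + (1-y)·ln(1-p)]
= -0 - 1·ln(1-0.37)
= -ln(0.63) = 0.462

0.462


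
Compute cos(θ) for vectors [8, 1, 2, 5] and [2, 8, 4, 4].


A·B = 8·2 + 1·8 + 2·4 + 5·4 = 52
‖A‖ = √94 = 9.6954, ‖B‖ = √100 = 10
cos = 52/(√94·√100) = 52/√9400 = 0.5363

0.5363


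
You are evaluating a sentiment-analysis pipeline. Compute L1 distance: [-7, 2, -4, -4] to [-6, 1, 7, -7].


d = |-7+ 6| + |2-1| + |-4-7| + |-4+ 7|
  = 1 + 1 + 11 + 3
  = 16

16


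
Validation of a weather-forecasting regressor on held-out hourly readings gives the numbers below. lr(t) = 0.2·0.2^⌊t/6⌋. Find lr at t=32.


n_drops = ⌊32/6⌋ = 5
lr = 0.2·0.2^5 = 0.2·0.00032 = 0.000064

0.000064


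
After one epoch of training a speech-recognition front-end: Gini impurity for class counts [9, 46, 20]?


Probabilities: [9/75, 46/75, 20/75] ≈ [0.12, 0.6133, 0.2667]
Σpᵢ² = (81 + 2116 + 400)/75² = 2597/5625
Gini = 1 - Σpᵢ² = 1 - 2597/5625 = 0.5383

0.5383


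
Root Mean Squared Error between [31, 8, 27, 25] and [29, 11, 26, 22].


MSE = 23/4 = 5.75
RMSE = √(23/4) = 2.3979

2.3979


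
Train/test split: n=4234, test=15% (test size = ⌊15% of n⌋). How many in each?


Test = ⌊4234·15/100⌋ = 635
Train = 4234 - 635 = 3599

Train: 3599, Test: 635


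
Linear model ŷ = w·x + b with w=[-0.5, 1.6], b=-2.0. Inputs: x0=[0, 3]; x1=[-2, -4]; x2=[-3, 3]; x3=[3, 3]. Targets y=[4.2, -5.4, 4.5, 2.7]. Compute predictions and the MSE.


ŷ0 = (-0.5)·(0) + (1.6)·(3) - 2.0 = 2.8
ŷ1 = (-0.5)·(-2) + (1.6)·(-4) - 2.0 = -7.4
ŷ2 = (-0.5)·(-3) + (1.6)·(3) - 2.0 = 4.3
ŷ3 = (-0.5)·(3) + (1.6)·(3) - 2.0 = 1.3
errors² = [1.96, 4.0, 0.04, 1.96]
MSE = 7.9600/4 = 1.99

1.99


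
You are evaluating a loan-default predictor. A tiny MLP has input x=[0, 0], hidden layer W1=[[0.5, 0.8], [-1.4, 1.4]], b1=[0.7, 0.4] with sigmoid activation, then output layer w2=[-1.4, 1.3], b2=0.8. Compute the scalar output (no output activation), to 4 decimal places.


z1[0] = (0.5)·(0) + (0.8)·(0) + 0.7 = 0.7
z1[1] = (-1.4)·(0) + (1.4)·(0) + 0.4 = 0.4
h = sigmoid(z1) = [0.6682, 0.5987]
output = (-1.4)·(0.6682) + (1.3)·(0.5987) + 0.8 = 0.6428

0.6428


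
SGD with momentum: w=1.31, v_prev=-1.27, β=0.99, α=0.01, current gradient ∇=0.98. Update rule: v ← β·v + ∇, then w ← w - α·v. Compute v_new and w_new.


v_new = 0.99·-1.27 + 0.98 = -1.2573 + 0.98 = -0.2773
w_new = 1.31 - 0.01·-0.2773 = 1.31 + 0.002773 = 1.312773

v_new=-0.2773, w_new=1.312773


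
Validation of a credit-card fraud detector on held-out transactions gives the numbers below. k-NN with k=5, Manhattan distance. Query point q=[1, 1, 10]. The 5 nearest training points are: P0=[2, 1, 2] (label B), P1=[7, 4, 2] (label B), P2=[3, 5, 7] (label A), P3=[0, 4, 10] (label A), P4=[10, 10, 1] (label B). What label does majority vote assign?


d(q,P0) = 9  (label B)
d(q,P1) = 17  (label B)
d(q,P2) = 9  (label A)
d(q,P3) = 4  (label A)
d(q,P4) = 27  (label B)
Votes: A=2, B=3
Majority → B

B


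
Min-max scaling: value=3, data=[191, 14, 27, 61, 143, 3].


min=3, max=191
(3-3)/(191-3) = 0/188 = 0.0

0.0


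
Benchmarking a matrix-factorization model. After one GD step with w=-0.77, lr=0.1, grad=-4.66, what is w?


w_new = w - α·∇
= -0.77 - 0.1·-4.66
= -0.77 + 0.466
= -0.304

-0.304


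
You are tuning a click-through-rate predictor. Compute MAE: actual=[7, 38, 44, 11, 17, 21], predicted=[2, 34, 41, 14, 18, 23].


Absolute errors: |7-2|=5, |38-34|=4, |44-41|=3, |11-14|=3, |17-18|=1, |21-23|=2
Sum = 18
MAE = 18/6 = 3

3


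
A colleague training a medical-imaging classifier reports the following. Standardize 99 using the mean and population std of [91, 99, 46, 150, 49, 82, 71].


μ = 84, σ = 32.6715
z = (99 - 84)/32.6715 = 0.4591

0.4591


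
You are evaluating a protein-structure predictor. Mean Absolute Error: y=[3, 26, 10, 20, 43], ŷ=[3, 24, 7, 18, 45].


Absolute errors: |3-3|=0, |26-24|=2, |10-7|=3, |20-18|=2, |43-45|=2
Sum = 9
MAE = 9/5 = 9/5

9/5


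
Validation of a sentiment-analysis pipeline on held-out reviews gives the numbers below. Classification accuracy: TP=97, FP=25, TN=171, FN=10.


Accuracy = (TP+TN)/(TP+TN+FP+FN)
= (97+171)/(303)
= 268/303 = 88.45%

88.45%


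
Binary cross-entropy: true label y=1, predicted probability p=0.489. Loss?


BCE = -[y·ln(p) + (1-y)·ln(1-p)]
= -1·ln(0.489) - 0
= -ln(0.489) = 0.7154

0.7154


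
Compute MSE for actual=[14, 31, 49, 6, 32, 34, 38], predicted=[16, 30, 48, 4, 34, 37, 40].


Squared errors: (14-16)²=4, (31-30)²=1, (49-48)²=1, (6-4)²=4, (32-34)²=4, (34-37)²=9, (38-40)²=4
Sum = 27
MSE = 27/7 = 27/7

27/7


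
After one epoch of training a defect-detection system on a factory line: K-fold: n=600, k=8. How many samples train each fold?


Fold size = 600/8 = 75
Training per fold = 600 - 75 = 525

525


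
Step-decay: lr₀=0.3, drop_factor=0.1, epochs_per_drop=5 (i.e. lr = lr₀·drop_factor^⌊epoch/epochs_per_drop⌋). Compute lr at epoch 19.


n_drops = ⌊19/5⌋ = 3
lr = 0.3·0.1^3 = 0.3·0.001 = 0.0003

0.0003


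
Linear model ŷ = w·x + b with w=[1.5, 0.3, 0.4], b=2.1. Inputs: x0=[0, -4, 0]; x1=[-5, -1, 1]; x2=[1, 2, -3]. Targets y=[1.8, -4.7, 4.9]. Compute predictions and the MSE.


ŷ0 = (1.5)·(0) + (0.3)·(-4) + (0.4)·(0) + 2.1 = 0.9
ŷ1 = (1.5)·(-5) + (0.3)·(-1) + (0.4)·(1) + 2.1 = -5.3
ŷ2 = (1.5)·(1) + (0.3)·(2) + (0.4)·(-3) + 2.1 = 3.0
errors² = [0.81, 0.36, 3.61]
MSE = 4.7800/3 = 1.5933

1.5933


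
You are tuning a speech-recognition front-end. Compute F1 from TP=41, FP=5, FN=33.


Precision = 41/46 = 0.8913
Recall = 41/74 = 0.5541
F1 = 2·P·R/(P+R) = 2·TP/(2·TP+FP+FN) = 82/(82+5+33) = 82/120 = 0.6833

0.6833


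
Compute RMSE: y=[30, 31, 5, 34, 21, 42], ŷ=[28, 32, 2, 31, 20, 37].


MSE = 49/6 = 8.1667
RMSE = √(49/6) = 2.8577

2.8577


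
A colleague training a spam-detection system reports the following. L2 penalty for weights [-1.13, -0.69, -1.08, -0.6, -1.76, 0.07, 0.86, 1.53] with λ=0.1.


‖w‖₂² = (-1.13)² + (-0.69)² + (-1.08)² + (-0.6)² + (-1.76)² + (0.07)² + (0.86)² + (1.53)²
     = 1.2769 + 0.4761 + 1.1664 + 0.36 + 3.0976 + 0.0049 + 0.7396 + 2.3409
     = 9.4624
λ·‖w‖₂² = 0.1·9.4624 = 0.94624

0.94624


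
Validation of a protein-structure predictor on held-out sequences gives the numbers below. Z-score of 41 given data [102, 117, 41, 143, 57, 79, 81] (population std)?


μ = 88.5714, σ = 32.4251
z = (41 - 88.5714)/32.4251 = -1.4671

-1.4671


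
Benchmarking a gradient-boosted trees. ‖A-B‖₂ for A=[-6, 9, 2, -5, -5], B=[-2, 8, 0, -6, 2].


d = √((-6+ 2)² + (9-8)² + (2-0)² + (-5+ 6)² + (-5-2)²)
  = √(16 + 1 + 4 + 1 + 49)
  = √71 = 8.4261

8.4261


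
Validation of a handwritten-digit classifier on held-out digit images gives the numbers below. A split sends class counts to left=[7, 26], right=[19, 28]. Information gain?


Parent = [26, 54], H_parent = 0.9097
H_left = 0.7455 (n=33), H_right = 0.9734 (n=47)
H_children = (33/80)·0.7455 + (47/80)·0.9734 = 0.8794
IG = 0.9097 - 0.8794 = 0.0303

0.0303


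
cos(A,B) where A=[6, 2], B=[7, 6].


A·B = 6·7 + 2·6 = 54
‖A‖ = √40 = 6.3246, ‖B‖ = √85 = 9.2195
cos = 54/(√40·√85) = 54/√3400 = 0.9261

0.9261


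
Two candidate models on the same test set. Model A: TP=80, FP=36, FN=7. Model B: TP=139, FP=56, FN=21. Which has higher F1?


Model A: P=80/116=0.6897, R=80/87=0.9195, F1=2PR/(P+R)=2TP/(2TP+FP+FN)=160/203=0.7882
Model B: P=139/195=0.7128, R=139/160=0.8688, F1=2PR/(P+R)=2TP/(2TP+FP+FN)=278/355=0.7831
0.7882 > 0.7831 → Model A

Model A


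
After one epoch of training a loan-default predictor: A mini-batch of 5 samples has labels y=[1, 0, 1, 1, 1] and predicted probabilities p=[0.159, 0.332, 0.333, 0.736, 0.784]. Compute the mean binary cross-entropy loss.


L[0] = -ln(0.159) = 1.8389
L[1] = -ln(1-0.332) = -ln(0.668) = 0.4035
L[2] = -ln(0.333) = 1.0996
L[3] = -ln(0.736) = 0.3065
L[4] = -ln(0.784) = 0.2433
mean = (1.8389 + 0.4035 + 1.0996 + 0.3065 + 0.2433)/5 = 0.7784

0.7784


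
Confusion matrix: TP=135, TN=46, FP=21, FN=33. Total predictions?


Total = TP + TN + FP + FN
= 135 + 46 + 21 + 33
= 235
(Predicted positive: 156, predicted negative: 79)

235


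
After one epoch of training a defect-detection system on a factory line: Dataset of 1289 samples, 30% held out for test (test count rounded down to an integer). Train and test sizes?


Test = ⌊1289·30/100⌋ = 386
Train = 1289 - 386 = 903

Train: 903, Test: 386


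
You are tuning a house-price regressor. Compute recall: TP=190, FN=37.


Recall = TP/(TP+FN)
= 190/(190+37)
= 190/227 = 83.7%

83.7%


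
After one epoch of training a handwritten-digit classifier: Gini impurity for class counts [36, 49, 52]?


Probabilities: [36/137, 49/137, 52/137] ≈ [0.2628, 0.3577, 0.3796]
Σpᵢ² = (1296 + 2401 + 2704)/137² = 6401/18769
Gini = 1 - Σpᵢ² = 1 - 6401/18769 = 0.659

0.659


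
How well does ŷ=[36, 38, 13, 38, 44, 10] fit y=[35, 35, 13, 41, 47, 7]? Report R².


ȳ = 29.6667
SS_res = Σ(y-ŷ)² = 37
SS_tot = Σ(y-ȳ)² = 1277.33
R² = 1 - SS_res/SS_tot = 1 - 0.029 = 0.971

0.971


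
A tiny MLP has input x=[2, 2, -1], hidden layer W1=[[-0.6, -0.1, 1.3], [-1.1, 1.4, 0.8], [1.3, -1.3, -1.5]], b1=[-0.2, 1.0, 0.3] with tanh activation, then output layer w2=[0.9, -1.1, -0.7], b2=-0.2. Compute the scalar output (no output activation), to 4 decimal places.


z1[0] = (-0.6)·(2) + (-0.1)·(2) + (1.3)·(-1) - 0.2 = -2.9
z1[1] = (-1.1)·(2) + (1.4)·(2) + (0.8)·(-1) + 1.0 = 0.8
z1[2] = (1.3)·(2) + (-1.3)·(2) + (-1.5)·(-1) + 0.3 = 1.8
h = tanh(z1) = [-0.994, 0.664, 0.9468]
output = (0.9)·(-0.994) + (-1.1)·(0.664) + (-0.7)·(0.9468) - 0.2 = -2.4878

-2.4878


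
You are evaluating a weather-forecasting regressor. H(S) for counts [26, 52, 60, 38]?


Probabilities: [26/176, 52/176, 60/176, 38/176] ≈ [0.1477, 0.2955, 0.3409, 0.2159]
H = -((26/176)·log₂(26/176) + (52/176)·log₂(52/176) + (60/176)·log₂(60/176) + (38/176)·log₂(38/176))
  = 1.934 bits

1.934 bits


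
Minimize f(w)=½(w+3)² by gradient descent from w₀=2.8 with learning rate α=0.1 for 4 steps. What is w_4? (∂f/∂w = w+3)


step 1: grad = 2.8+3 = 5.8; w = 2.8 - 0.1·(5.8) = 2.22
step 2: grad = 2.22+3 = 5.22; w = 2.22 - 0.1·(5.22) = 1.698
step 3: grad = 1.698+3 = 4.698; w = 1.698 - 0.1·(4.698) = 1.2282
step 4: grad = 1.2282+3 = 4.2282; w = 1.2282 - 0.1·(4.2282) = 0.80538

0.80538


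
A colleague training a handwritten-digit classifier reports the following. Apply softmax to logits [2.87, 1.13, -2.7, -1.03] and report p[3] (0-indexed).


Exponentials: e^2.87=17.637, e^1.13=3.0957, e^-2.7=0.0672, e^-1.03=0.357
Sum = 21.1569
Softmax = [0.8336, 0.1463, 0.0032, 0.0169]
p[3] = 0.357/21.1569 = 0.0169

0.0169


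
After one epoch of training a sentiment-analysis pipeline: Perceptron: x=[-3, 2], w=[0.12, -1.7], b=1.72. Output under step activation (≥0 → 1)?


z = (-3)·(0.12) + (2)·(-1.7) + 1.72
  = -2.04
step(z) = 0 (z<0)

0


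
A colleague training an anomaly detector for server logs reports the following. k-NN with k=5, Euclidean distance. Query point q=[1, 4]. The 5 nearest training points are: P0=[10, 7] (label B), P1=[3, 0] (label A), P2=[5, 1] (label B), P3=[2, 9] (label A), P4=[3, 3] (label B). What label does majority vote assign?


d(q,P0) = 9.4868  (label B)
d(q,P1) = 4.4721  (label A)
d(q,P2) = 5.0  (label B)
d(q,P3) = 5.099  (label A)
d(q,P4) = 2.2361  (label B)
Votes: A=2, B=3
Majority → B

B


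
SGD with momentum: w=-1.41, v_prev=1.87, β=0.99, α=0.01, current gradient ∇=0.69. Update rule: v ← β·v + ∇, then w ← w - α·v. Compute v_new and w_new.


v_new = 0.99·1.87 + 0.69 = 1.8513 + 0.69 = 2.5413
w_new = -1.41 - 0.01·2.5413 = -1.41 - 0.025413 = -1.435413

v_new=2.5413, w_new=-1.435413


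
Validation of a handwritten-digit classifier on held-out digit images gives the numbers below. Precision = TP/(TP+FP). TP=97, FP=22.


Precision = TP/(TP+FP)
= 97/(97+22)
= 97/119 = 81.51%

81.51%


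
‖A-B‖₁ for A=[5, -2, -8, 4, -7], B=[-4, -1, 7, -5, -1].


d = |5+ 4| + |-2+ 1| + |-8-7| + |4+ 5| + |-7+ 1|
  = 9 + 1 + 15 + 9 + 6
  = 40

40


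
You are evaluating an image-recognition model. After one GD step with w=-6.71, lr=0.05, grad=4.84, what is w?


w_new = w - α·∇
= -6.71 - 0.05·4.84
= -6.71 - 0.242
= -6.952

-6.952


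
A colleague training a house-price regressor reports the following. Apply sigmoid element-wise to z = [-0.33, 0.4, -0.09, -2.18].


σ(-0.33) = 1/(1+e^0.33) = 0.4182
σ(0.4) = 1/(1+e^-0.4) = 0.5987
σ(-0.09) = 1/(1+e^0.09) = 0.4775
σ(-2.18) = 1/(1+e^2.18) = 0.1016
result = [0.4182, 0.5987, 0.4775, 0.1016]

[0.4182, 0.5987, 0.4775, 0.1016]


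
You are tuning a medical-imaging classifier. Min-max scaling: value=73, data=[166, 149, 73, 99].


min=73, max=166
(73-73)/(166-73) = 0/93 = 0.0

0.0


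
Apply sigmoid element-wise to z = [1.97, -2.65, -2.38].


σ(1.97) = 1/(1+e^-1.97) = 0.8776
σ(-2.65) = 1/(1+e^2.65) = 0.066
σ(-2.38) = 1/(1+e^2.38) = 0.0847
result = [0.8776, 0.066, 0.0847]

[0.8776, 0.066, 0.0847]


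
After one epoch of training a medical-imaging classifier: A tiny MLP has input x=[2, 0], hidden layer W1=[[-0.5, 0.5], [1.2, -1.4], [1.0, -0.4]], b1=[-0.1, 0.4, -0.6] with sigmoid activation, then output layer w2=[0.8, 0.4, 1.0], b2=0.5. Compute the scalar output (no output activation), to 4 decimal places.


z1[0] = (-0.5)·(2) + (0.5)·(0) - 0.1 = -1.1
z1[1] = (1.2)·(2) + (-1.4)·(0) + 0.4 = 2.8
z1[2] = (1.0)·(2) + (-0.4)·(0) - 0.6 = 1.4
h = sigmoid(z1) = [0.2497, 0.9427, 0.8022]
output = (0.8)·(0.2497) + (0.4)·(0.9427) + (1.0)·(0.8022) + 0.5 = 1.879

1.879


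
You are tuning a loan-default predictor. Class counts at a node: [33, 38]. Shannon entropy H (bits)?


Probabilities: [33/71, 38/71] ≈ [0.4648, 0.5352]
H = -((33/71)·log₂(33/71) + (38/71)·log₂(38/71))
  = 0.9964 bits

0.9964 bits


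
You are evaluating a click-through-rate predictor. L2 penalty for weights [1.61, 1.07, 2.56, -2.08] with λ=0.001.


‖w‖₂² = (1.61)² + (1.07)² + (2.56)² + (-2.08)²
     = 2.5921 + 1.1449 + 6.5536 + 4.3264
     = 14.617
λ·‖w‖₂² = 0.001·14.617 = 0.014617

0.014617


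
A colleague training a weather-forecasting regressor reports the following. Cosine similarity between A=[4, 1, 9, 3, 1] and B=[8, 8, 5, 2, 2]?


A·B = 4·8 + 1·8 + 9·5 + 3·2 + 1·2 = 93
‖A‖ = √108 = 10.3923, ‖B‖ = √161 = 12.6886
cos = 93/(√108·√161) = 93/√17388 = 0.7053

0.7053


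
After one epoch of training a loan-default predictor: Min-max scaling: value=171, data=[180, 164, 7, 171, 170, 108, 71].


min=7, max=180
(171-7)/(180-7) = 164/173 = 0.948

0.948


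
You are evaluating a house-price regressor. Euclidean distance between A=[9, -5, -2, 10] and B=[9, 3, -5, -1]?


d = √((9-9)² + (-5-3)² + (-2+ 5)² + (10+ 1)²)
  = √(0 + 64 + 9 + 121)
  = √194 = 13.9284

13.9284


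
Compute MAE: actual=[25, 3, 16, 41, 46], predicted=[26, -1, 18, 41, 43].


Absolute errors: |25-26|=1, |3+ 1|=4, |16-18|=2, |41-41|=0, |46-43|=3
Sum = 10
MAE = 10/5 = 2

2


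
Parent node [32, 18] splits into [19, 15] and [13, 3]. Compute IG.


Parent = [32, 18], H_parent = 0.9427
H_left = 0.99 (n=34), H_right = 0.6962 (n=16)
H_children = (34/50)·0.99 + (16/50)·0.6962 = 0.896
IG = 0.9427 - 0.896 = 0.0467

0.0467


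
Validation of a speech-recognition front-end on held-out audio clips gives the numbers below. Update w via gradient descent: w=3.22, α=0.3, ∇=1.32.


w_new = w - α·∇
= 3.22 - 0.3·1.32
= 3.22 - 0.396
= 2.824

2.824


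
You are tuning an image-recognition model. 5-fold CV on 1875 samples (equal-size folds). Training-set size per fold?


Fold size = 1875/5 = 375
Training per fold = 1875 - 375 = 1500

1500


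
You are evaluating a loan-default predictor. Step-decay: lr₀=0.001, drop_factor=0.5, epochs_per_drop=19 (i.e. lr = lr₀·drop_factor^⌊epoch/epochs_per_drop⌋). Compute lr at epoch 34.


n_drops = ⌊34/19⌋ = 1
lr = 0.001·0.5^1 = 0.001·0.5 = 0.0005

0.0005


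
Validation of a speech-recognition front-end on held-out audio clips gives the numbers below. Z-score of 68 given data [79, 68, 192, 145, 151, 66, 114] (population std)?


μ = 116.4286, σ = 44.7496
z = (68 - 116.4286)/44.7496 = -1.0822

-1.0822


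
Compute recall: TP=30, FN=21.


Recall = TP/(TP+FN)
= 30/(30+21)
= 30/51 = 58.82%

58.82%


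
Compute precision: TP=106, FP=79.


Precision = TP/(TP+FP)
= 106/(106+79)
= 106/185 = 57.3%

57.3%


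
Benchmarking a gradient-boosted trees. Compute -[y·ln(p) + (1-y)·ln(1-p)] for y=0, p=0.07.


BCE = -[y·ln(p) + (1-y)·ln(1-p)]
= -0 - 1·ln(1-0.07)
= -ln(0.93) = 0.0726

0.0726


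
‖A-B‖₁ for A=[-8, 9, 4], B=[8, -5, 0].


d = |-8-8| + |9+ 5| + |4-0|
  = 16 + 14 + 4
  = 34

34


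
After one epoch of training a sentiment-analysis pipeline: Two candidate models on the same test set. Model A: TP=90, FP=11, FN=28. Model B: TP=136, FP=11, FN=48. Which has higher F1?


Model A: P=90/101=0.8911, R=90/118=0.7627, F1=2PR/(P+R)=2TP/(2TP+FP+FN)=180/219=0.8219
Model B: P=136/147=0.9252, R=136/184=0.7391, F1=2PR/(P+R)=2TP/(2TP+FP+FN)=272/331=0.8218
0.8219 > 0.8218 → Model A

Model A


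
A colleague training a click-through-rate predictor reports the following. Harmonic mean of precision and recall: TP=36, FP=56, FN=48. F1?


Precision = 36/92 = 0.3913
Recall = 36/84 = 0.4286
F1 = 2·P·R/(P+R) = 2·TP/(2·TP+FP+FN) = 72/(72+56+48) = 72/176 = 0.4091

0.4091


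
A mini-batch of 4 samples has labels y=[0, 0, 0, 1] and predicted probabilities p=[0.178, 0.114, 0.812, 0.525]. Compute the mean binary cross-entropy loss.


L[0] = -ln(1-0.178) = -ln(0.822) = 0.196
L[1] = -ln(1-0.114) = -ln(0.886) = 0.121
L[2] = -ln(1-0.812) = -ln(0.188) = 1.6713
L[3] = -ln(0.525) = 0.6444
mean = (0.196 + 0.121 + 1.6713 + 0.6444)/4 = 0.6582

0.6582


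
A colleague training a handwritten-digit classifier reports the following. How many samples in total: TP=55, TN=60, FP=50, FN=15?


Total = TP + TN + FP + FN
= 55 + 60 + 50 + 15
= 180
(Predicted positive: 105, predicted negative: 75)

180


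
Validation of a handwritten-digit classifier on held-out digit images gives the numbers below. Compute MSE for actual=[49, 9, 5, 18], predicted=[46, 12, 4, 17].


Squared errors: (49-46)²=9, (9-12)²=9, (5-4)²=1, (18-17)²=1
Sum = 20
MSE = 20/4 = 5

5


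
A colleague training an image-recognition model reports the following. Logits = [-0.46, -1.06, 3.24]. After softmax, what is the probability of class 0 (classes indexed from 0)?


Exponentials: e^-0.46=0.6313, e^-1.06=0.3465, e^3.24=25.5337
Sum = 26.5115
Softmax = [0.0238, 0.0131, 0.9631]
p[0] = 0.6313/26.5115 = 0.0238

0.0238


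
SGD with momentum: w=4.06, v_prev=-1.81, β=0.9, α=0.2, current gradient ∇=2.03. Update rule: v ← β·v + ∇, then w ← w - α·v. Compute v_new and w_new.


v_new = 0.9·-1.81 + 2.03 = -1.629 + 2.03 = 0.401
w_new = 4.06 - 0.2·0.401 = 4.06 - 0.0802 = 3.9798

v_new=0.401, w_new=3.9798


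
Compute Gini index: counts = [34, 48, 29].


Probabilities: [34/111, 48/111, 29/111] ≈ [0.3063, 0.4324, 0.2613]
Σpᵢ² = (1156 + 2304 + 841)/111² = 4301/12321
Gini = 1 - Σpᵢ² = 1 - 4301/12321 = 0.6509

0.6509


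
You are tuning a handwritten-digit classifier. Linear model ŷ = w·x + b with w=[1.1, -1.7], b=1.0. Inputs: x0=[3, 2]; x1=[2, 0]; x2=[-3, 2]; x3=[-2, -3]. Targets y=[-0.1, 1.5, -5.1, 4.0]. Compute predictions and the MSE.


ŷ0 = (1.1)·(3) + (-1.7)·(2) + 1.0 = 0.9
ŷ1 = (1.1)·(2) + (-1.7)·(0) + 1.0 = 3.2
ŷ2 = (1.1)·(-3) + (-1.7)·(2) + 1.0 = -5.7
ŷ3 = (1.1)·(-2) + (-1.7)·(-3) + 1.0 = 3.9
errors² = [1.0, 2.89, 0.36, 0.01]
MSE = 4.2600/4 = 1.065

1.065


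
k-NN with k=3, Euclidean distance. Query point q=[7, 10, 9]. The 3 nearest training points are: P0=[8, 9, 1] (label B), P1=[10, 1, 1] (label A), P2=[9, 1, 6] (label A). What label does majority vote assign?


d(q,P0) = 8.124  (label B)
d(q,P1) = 12.4097  (label A)
d(q,P2) = 9.6954  (label A)
Votes: A=2, B=1
Majority → A

A


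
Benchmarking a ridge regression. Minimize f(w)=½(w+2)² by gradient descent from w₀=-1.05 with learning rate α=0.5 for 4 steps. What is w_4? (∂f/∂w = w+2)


step 1: grad = -1.05+2 = 0.95; w = -1.05 - 0.5·(0.95) = -1.525
step 2: grad = -1.525+2 = 0.475; w = -1.525 - 0.5·(0.475) = -1.7625
step 3: grad = -1.7625+2 = 0.2375; w = -1.7625 - 0.5·(0.2375) = -1.88125
step 4: grad = -1.88125+2 = 0.11875; w = -1.88125 - 0.5·(0.11875) = -1.940625

-1.940625


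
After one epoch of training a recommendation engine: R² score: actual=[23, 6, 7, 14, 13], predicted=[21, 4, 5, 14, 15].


ȳ = 12.6
SS_res = Σ(y-ŷ)² = 16
SS_tot = Σ(y-ȳ)² = 185.2
R² = 1 - SS_res/SS_tot = 1 - 0.0864 = 0.9136

0.9136


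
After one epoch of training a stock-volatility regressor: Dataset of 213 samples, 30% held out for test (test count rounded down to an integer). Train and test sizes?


Test = ⌊213·30/100⌋ = 63
Train = 213 - 63 = 150

Train: 150, Test: 63


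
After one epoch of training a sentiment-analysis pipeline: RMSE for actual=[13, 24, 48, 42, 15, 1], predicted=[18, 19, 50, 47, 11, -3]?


MSE = 111/6 = 18.5
RMSE = √(111/6) = 4.3012

4.3012


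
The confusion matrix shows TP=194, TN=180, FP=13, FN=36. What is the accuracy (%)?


Accuracy = (TP+TN)/(TP+TN+FP+FN)
= (194+180)/(423)
= 374/423 = 88.42%

88.42%


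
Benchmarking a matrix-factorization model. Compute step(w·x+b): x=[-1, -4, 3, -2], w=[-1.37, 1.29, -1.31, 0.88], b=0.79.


z = (-1)·(-1.37) + (-4)·(1.29) + (3)·(-1.31) + (-2)·(0.88) + 0.79
  = -8.69
step(z) = 0 (z<0)

0


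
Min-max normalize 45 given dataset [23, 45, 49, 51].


min=23, max=51
(45-23)/(51-23) = 22/28 = 0.7857

0.7857


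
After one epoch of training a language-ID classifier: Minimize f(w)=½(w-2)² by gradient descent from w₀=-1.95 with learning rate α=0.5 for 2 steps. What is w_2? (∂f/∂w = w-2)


step 1: grad = -1.95-2 = -3.95; w = -1.95 - 0.5·(-3.95) = 0.025
step 2: grad = 0.025-2 = -1.975; w = 0.025 - 0.5·(-1.975) = 1.0125

1.0125


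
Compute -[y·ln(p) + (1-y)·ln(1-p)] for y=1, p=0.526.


BCE = -[y·ln(p) + (1-y)·ln(1-p)]
= -1·ln(0.526) - 0
= -ln(0.526) = 0.6425

0.6425


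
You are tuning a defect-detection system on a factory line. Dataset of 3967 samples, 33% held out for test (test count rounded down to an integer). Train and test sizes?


Test = ⌊3967·33/100⌋ = 1309
Train = 3967 - 1309 = 2658

Train: 2658, Test: 1309


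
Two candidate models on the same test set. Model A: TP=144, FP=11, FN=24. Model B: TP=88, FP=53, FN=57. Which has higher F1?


Model A: P=144/155=0.929, R=144/168=0.8571, F1=2PR/(P+R)=2TP/(2TP+FP+FN)=288/323=0.8916
Model B: P=88/141=0.6241, R=88/145=0.6069, F1=2PR/(P+R)=2TP/(2TP+FP+FN)=176/286=0.6154
0.8916 > 0.6154 → Model A

Model A


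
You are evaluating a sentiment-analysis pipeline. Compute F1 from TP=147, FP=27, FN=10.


Precision = 147/174 = 0.8448
Recall = 147/157 = 0.9363
F1 = 2·P·R/(P+R) = 2·TP/(2·TP+FP+FN) = 294/(294+27+10) = 294/331 = 0.8882

0.8882


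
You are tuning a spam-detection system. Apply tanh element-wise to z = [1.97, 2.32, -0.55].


tanh(1.97) = 0.9618
tanh(2.32) = 0.9809
tanh(-0.55) = -0.5005
result = [0.9618, 0.9809, -0.5005]

[0.9618, 0.9809, -0.5005]


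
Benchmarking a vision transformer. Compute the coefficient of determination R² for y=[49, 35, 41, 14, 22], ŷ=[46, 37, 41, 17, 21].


ȳ = 32.2
SS_res = Σ(y-ŷ)² = 23
SS_tot = Σ(y-ȳ)² = 802.8
R² = 1 - SS_res/SS_tot = 1 - 0.0286 = 0.9714

0.9714


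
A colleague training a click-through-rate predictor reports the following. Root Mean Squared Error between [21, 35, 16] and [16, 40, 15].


MSE = 51/3 = 17
RMSE = √(51/3) = 4.1231

4.1231


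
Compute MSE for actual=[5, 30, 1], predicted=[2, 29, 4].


Squared errors: (5-2)²=9, (30-29)²=1, (1-4)²=9
Sum = 19
MSE = 19/3 = 19/3

19/3


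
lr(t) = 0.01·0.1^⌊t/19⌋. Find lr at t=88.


n_drops = ⌊88/19⌋ = 4
lr = 0.01·0.1^4 = 0.01·0.0001 = 0.000001

0.000001


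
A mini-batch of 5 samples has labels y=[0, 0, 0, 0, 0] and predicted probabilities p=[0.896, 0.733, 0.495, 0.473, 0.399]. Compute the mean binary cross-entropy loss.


L[0] = -ln(1-0.896) = -ln(0.104) = 2.2634
L[1] = -ln(1-0.733) = -ln(0.267) = 1.3205
L[2] = -ln(1-0.495) = -ln(0.505) = 0.6832
L[3] = -ln(1-0.473) = -ln(0.527) = 0.6406
L[4] = -ln(1-0.399) = -ln(0.601) = 0.5092
mean = (2.2634 + 1.3205 + 0.6832 + 0.6406 + 0.5092)/5 = 1.0834

1.0834


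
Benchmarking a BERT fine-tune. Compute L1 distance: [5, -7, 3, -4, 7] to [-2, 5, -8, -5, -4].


d = |5+ 2| + |-7-5| + |3+ 8| + |-4+ 5| + |7+ 4|
  = 7 + 12 + 11 + 1 + 11
  = 42

42


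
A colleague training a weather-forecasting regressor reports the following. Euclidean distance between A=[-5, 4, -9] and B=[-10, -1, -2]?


d = √((-5+ 10)² + (4+ 1)² + (-9+ 2)²)
  = √(25 + 25 + 49)
  = √99 = 9.9499

9.9499


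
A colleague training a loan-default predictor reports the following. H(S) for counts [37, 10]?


Probabilities: [37/47, 10/47] ≈ [0.7872, 0.2128]
H = -((37/47)·log₂(37/47) + (10/47)·log₂(10/47))
  = 0.7467 bits

0.7467 bits


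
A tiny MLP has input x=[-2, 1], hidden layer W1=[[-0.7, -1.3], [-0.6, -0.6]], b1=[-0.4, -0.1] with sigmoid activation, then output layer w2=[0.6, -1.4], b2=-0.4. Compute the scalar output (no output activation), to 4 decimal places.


z1[0] = (-0.7)·(-2) + (-1.3)·(1) - 0.4 = -0.3
z1[1] = (-0.6)·(-2) + (-0.6)·(1) - 0.1 = 0.5
h = sigmoid(z1) = [0.4256, 0.6225]
output = (0.6)·(0.4256) + (-1.4)·(0.6225) - 0.4 = -1.0161

-1.0161


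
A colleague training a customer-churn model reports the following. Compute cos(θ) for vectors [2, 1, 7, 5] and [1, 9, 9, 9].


A·B = 2·1 + 1·9 + 7·9 + 5·9 = 119
‖A‖ = √79 = 8.8882, ‖B‖ = √244 = 15.6205
cos = 119/(√79·√244) = 119/√19276 = 0.8571

0.8571


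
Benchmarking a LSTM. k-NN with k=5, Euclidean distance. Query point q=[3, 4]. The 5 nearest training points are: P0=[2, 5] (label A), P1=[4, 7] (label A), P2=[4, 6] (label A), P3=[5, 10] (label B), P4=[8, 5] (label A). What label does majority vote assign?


d(q,P0) = 1.4142  (label A)
d(q,P1) = 3.1623  (label A)
d(q,P2) = 2.2361  (label A)
d(q,P3) = 6.3246  (label B)
d(q,P4) = 5.099  (label A)
Votes: A=4, B=1
Majority → A

A


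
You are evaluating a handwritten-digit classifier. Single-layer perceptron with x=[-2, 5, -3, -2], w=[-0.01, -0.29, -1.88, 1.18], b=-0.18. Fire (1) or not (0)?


z = (-2)·(-0.01) + (5)·(-0.29) + (-3)·(-1.88) + (-2)·(1.18) - 0.18
  = 1.67
step(z) = 1 (z≥0)

1


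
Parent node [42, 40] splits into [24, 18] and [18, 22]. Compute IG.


Parent = [42, 40], H_parent = 0.9996
H_left = 0.9852 (n=42), H_right = 0.9928 (n=40)
H_children = (42/82)·0.9852 + (40/82)·0.9928 = 0.9889
IG = 0.9996 - 0.9889 = 0.0107

0.0107


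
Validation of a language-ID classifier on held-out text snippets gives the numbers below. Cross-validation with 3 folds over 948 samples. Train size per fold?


Fold size = 948/3 = 316
Training per fold = 948 - 316 = 632

632


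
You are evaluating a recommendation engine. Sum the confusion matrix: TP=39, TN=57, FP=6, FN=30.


Total = TP + TN + FP + FN
= 39 + 57 + 6 + 30
= 132
(Predicted positive: 45, predicted negative: 87)

132


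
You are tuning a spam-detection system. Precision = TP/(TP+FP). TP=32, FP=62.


Precision = TP/(TP+FP)
= 32/(32+62)
= 32/94 = 34.04%

34.04%


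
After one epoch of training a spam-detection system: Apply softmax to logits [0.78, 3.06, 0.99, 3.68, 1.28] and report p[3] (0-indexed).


Exponentials: e^0.78=2.1815, e^3.06=21.3276, e^0.99=2.6912, e^3.68=39.6464, e^1.28=3.5966
Sum = 69.4433
Softmax = [0.0314, 0.3071, 0.0388, 0.5709, 0.0518]
p[3] = 39.6464/69.4433 = 0.5709

0.5709


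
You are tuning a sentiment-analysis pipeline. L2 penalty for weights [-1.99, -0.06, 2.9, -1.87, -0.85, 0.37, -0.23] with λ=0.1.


‖w‖₂² = (-1.99)² + (-0.06)² + (2.9)² + (-1.87)² + (-0.85)² + (0.37)² + (-0.23)²
     = 3.9601 + 0.0036 + 8.41 + 3.4969 + 0.7225 + 0.1369 + 0.0529
     = 16.7829
λ·‖w‖₂² = 0.1·16.7829 = 1.67829

1.67829


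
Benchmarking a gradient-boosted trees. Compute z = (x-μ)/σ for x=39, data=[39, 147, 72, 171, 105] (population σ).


μ = 106.8, σ = 48.06
z = (39 - 106.8)/48.06 = -1.4107

-1.4107


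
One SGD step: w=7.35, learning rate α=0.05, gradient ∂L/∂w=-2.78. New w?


w_new = w - α·∇
= 7.35 - 0.05·-2.78
= 7.35 + 0.139
= 7.489

7.489


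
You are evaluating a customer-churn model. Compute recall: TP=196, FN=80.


Recall = TP/(TP+FN)
= 196/(196+80)
= 196/276 = 71.01%

71.01%


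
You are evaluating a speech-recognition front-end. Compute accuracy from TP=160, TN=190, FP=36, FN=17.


Accuracy = (TP+TN)/(TP+TN+FP+FN)
= (160+190)/(403)
= 350/403 = 86.85%

86.85%


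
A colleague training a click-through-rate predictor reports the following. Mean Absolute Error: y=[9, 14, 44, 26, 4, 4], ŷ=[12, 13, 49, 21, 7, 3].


Absolute errors: |9-12|=3, |14-13|=1, |44-49|=5, |26-21|=5, |4-7|=3, |4-3|=1
Sum = 18
MAE = 18/6 = 3

3


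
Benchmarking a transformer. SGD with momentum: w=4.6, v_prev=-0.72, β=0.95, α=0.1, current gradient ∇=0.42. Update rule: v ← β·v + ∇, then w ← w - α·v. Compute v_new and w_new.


v_new = 0.95·-0.72 + 0.42 = -0.684 + 0.42 = -0.264
w_new = 4.6 - 0.1·-0.264 = 4.6 + 0.0264 = 4.6264

v_new=-0.264, w_new=4.6264


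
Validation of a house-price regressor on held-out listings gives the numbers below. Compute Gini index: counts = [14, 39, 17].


Probabilities: [14/70, 39/70, 17/70] ≈ [0.2, 0.5571, 0.2429]
Σpᵢ² = (196 + 1521 + 289)/70² = 2006/4900
Gini = 1 - Σpᵢ² = 1 - 2006/4900 = 0.5906

0.5906


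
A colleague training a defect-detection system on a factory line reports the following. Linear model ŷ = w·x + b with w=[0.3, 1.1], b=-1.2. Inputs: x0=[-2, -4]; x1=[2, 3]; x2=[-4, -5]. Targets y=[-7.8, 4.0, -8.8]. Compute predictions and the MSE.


ŷ0 = (0.3)·(-2) + (1.1)·(-4) - 1.2 = -6.2
ŷ1 = (0.3)·(2) + (1.1)·(3) - 1.2 = 2.7
ŷ2 = (0.3)·(-4) + (1.1)·(-5) - 1.2 = -7.9
errors² = [2.56, 1.69, 0.81]
MSE = 5.0600/3 = 1.6867

1.6867


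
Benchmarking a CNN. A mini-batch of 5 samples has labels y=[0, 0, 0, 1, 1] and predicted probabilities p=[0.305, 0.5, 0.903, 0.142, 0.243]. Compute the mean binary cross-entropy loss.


L[0] = -ln(1-0.305) = -ln(0.695) = 0.3638
L[1] = -ln(1-0.5) = -ln(0.5) = 0.6931
L[2] = -ln(1-0.903) = -ln(0.097) = 2.333
L[3] = -ln(0.142) = 1.9519
L[4] = -ln(0.243) = 1.4147
mean = (0.3638 + 0.6931 + 2.333 + 1.9519 + 1.4147)/5 = 1.3513

1.3513


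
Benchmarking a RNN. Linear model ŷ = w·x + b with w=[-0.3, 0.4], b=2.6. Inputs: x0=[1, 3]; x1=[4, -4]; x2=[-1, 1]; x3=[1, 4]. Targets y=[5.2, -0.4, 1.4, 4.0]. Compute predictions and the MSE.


ŷ0 = (-0.3)·(1) + (0.4)·(3) + 2.6 = 3.5
ŷ1 = (-0.3)·(4) + (0.4)·(-4) + 2.6 = -0.2
ŷ2 = (-0.3)·(-1) + (0.4)·(1) + 2.6 = 3.3
ŷ3 = (-0.3)·(1) + (0.4)·(4) + 2.6 = 3.9
errors² = [2.89, 0.04, 3.61, 0.01]
MSE = 6.5500/4 = 1.6375

1.6375


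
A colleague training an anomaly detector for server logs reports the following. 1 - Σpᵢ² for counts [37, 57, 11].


Probabilities: [37/105, 57/105, 11/105] ≈ [0.3524, 0.5429, 0.1048]
Σpᵢ² = (1369 + 3249 + 121)/105² = 4739/11025
Gini = 1 - Σpᵢ² = 1 - 4739/11025 = 0.5702

0.5702


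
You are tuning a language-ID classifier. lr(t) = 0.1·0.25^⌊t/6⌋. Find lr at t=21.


n_drops = ⌊21/6⌋ = 3
lr = 0.1·0.25^3 = 0.1·0.015625 = 0.0015625

0.0015625


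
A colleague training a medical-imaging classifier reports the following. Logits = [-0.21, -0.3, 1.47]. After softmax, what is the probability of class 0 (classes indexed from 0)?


Exponentials: e^-0.21=0.8106, e^-0.3=0.7408, e^1.47=4.3492
Sum = 5.9006
Softmax = [0.1374, 0.1255, 0.7371]
p[0] = 0.8106/5.9006 = 0.1374

0.1374


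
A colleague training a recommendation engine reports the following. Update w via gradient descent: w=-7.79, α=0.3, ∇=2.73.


w_new = w - α·∇
= -7.79 - 0.3·2.73
= -7.79 - 0.819
= -8.609

-8.609


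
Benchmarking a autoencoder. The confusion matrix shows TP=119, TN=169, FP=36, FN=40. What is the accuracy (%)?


Accuracy = (TP+TN)/(TP+TN+FP+FN)
= (119+169)/(364)
= 288/364 = 79.12%

79.12%


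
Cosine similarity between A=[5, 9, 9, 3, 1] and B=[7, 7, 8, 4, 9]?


A·B = 5·7 + 9·7 + 9·8 + 3·4 + 1·9 = 191
‖A‖ = √197 = 14.0357, ‖B‖ = √259 = 16.0935
cos = 191/(√197·√259) = 191/√51023 = 0.8456

0.8456


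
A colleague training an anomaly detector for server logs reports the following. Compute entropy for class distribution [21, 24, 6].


Probabilities: [21/51, 24/51, 6/51] ≈ [0.4118, 0.4706, 0.1176]
H = -((21/51)·log₂(21/51) + (24/51)·log₂(24/51) + (6/51)·log₂(6/51))
  = 1.4021 bits

1.4021 bits


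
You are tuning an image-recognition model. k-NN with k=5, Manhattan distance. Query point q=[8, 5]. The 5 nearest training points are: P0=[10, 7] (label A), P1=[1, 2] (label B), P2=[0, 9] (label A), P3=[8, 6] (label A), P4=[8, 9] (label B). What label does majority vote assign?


d(q,P0) = 4  (label A)
d(q,P1) = 10  (label B)
d(q,P2) = 12  (label A)
d(q,P3) = 1  (label A)
d(q,P4) = 4  (label B)
Votes: A=3, B=2
Majority → A

A


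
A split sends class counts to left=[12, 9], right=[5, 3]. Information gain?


Parent = [17, 12], H_parent = 0.9784
H_left = 0.9852 (n=21), H_right = 0.9544 (n=8)
H_children = (21/29)·0.9852 + (8/29)·0.9544 = 0.9767
IG = 0.9784 - 0.9767 = 0.0017

0.0017


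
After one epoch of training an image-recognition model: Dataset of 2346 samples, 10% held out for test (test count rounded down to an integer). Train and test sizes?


Test = ⌊2346·10/100⌋ = 234
Train = 2346 - 234 = 2112

Train: 2112, Test: 234


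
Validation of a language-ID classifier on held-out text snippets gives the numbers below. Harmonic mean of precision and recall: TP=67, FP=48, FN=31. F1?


Precision = 67/115 = 0.5826
Recall = 67/98 = 0.6837
F1 = 2·P·R/(P+R) = 2·TP/(2·TP+FP+FN) = 134/(134+48+31) = 134/213 = 0.6291

0.6291


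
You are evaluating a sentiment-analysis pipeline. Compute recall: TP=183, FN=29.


Recall = TP/(TP+FN)
= 183/(183+29)
= 183/212 = 86.32%

86.32%


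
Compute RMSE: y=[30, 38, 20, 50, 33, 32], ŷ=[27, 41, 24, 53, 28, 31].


MSE = 69/6 = 11.5
RMSE = √(69/6) = 3.3912

3.3912


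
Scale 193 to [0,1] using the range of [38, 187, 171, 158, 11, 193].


min=11, max=193
(193-11)/(193-11) = 182/182 = 1.0

1.0


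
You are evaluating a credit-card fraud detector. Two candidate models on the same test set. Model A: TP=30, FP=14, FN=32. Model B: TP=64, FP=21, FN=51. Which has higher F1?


Model A: P=30/44=0.6818, R=30/62=0.4839, F1=2PR/(P+R)=2TP/(2TP+FP+FN)=60/106=0.566
Model B: P=64/85=0.7529, R=64/115=0.5565, F1=2PR/(P+R)=2TP/(2TP+FP+FN)=128/200=0.64
0.566 < 0.64 → Model B

Model B
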